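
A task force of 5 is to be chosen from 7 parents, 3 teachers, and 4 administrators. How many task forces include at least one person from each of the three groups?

1288

Total 5-person selections from all 14: C(14,5) = 2002.
Selections missing a whole group: no parents → C(7,5) = 21; no teachers → C(11,5) = 462; no administrators → C(10,5) = 252.
Add back selections omitting two groups (i.e. drawn from a single group): C(7,5) + C(3,5) + C(4,5) = 21.
By inclusion–exclusion: 2002 − 735 + 21 = 1288.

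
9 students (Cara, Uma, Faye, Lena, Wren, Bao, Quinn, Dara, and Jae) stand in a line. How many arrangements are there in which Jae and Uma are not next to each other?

Of the 9! = 362880 arrangements, those with Jae and Uma adjacent number 2 × 8! = 80640 (treat the pair as a block with 2 internal orders).
So 362880 − 80640 = 282240 arrangements keep them apart.

282240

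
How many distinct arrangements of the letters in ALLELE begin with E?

20

Fix E in the first position and arrange the remaining 5 letters.
Those 5 letters have L appearing 3 times, giving (5)!/(3!) = 20.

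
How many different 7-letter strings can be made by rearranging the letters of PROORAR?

Letter multiplicities in PROORAR: A×1, O×2, P×1, R×3.
Dividing 7! = 5040 by 3!·2! = 12 for the repeated letters gives 420.

420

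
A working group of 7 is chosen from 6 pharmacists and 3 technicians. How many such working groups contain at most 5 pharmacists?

Split by how many pharmacists are chosen (0 through 5).
Sum: C(6,0)·C(3,7) + C(6,1)·C(3,6) + C(6,2)·C(3,5) + C(6,3)·C(3,4) + C(6,4)·C(3,3) + C(6,5)·C(3,2) = 0 + 0 + 0 + 0 + 15 + 18 = 33.

33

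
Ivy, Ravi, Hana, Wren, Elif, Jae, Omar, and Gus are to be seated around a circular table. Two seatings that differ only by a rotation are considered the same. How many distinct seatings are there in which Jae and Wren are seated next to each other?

Glue Jae and Wren into a block (2 internal orders). Seating 7 units around a circle gives (6)! arrangements.
So 2 × (6)! = 2 × 720 = 1440.

1440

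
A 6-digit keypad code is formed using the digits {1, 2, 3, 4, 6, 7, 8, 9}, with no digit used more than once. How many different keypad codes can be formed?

20160

Choose and order 6 of the 8 symbols: the first digit has 8 options, the next 7, and so on down to 3.
8 × 7 × 6 × 5 × 4 × 3 = 20160.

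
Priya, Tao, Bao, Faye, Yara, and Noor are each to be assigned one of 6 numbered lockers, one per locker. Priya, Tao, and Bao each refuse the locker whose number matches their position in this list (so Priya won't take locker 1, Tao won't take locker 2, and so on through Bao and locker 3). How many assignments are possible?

426

Let Aᵢ (for i ∈ {1, 2, 3}) be the placements that put person i in their forbidden locker. Any j of these fix j positions, leaving (6−j)! ways to fill the rest, and there are C(3,j) ways to pick which j.
By inclusion–exclusion, the number of valid placements is Σ_{j=0}^{3} (−1)^j C(3,j)·(6−j)!.
Computing: 720 − 360 + 72 − 6 = 426.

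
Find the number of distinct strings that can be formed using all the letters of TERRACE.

TERRACE has 7 letters with E appearing twice and R appearing twice.
Dividing 7! = 5040 by 2!·2! = 4 for the repeated letters gives 1260.

1260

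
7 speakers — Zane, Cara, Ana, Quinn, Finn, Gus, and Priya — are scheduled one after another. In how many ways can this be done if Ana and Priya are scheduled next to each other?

Place the 5 others and the Ana-Priya pair as 6 objects in a line; the pair has 2 internal arrangements.
That gives 2 × 6! = 2 × 720 = 1440.

1440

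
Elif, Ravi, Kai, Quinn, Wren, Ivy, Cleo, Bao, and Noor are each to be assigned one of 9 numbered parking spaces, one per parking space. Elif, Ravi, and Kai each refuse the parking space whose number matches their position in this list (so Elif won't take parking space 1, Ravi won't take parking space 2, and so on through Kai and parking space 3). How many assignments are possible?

256320

Let Aᵢ (for i ∈ {1, 2, 3}) be the placements that put person i in their forbidden parking space. Any j of these fix j positions, leaving (9−j)! ways to fill the rest, and there are C(3,j) ways to pick which j.
By inclusion–exclusion, the number of valid placements is Σ_{j=0}^{3} (−1)^j C(3,j)·(9−j)!.
Computing: 362880 − 120960 + 15120 − 720 = 256320.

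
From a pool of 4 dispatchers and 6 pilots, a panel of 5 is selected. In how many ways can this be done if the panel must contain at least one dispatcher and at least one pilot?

With no constraint there are C(10,5) = 252 possible selections.
Subtract selections that omit an entire group: no dispatchers → C(6,5) = 6; no pilots → C(4,5) = 0.
Both groups omitted at once is impossible, so 252 − 6 = 246.

246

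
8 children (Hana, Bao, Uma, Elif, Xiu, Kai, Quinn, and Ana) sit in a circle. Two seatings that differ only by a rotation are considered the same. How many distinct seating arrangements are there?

Around a circle, 8 distinct people have 8!/8 = (7)! = 5040 rotationally distinct seatings.

5040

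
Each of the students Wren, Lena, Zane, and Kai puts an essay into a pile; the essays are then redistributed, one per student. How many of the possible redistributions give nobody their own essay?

9

Count assignments avoiding every fixed point. For any j of the 4 students fixed to their own essay, the other 4−j can be arranged in (4−j)! ways.
By inclusion–exclusion this is Σ_{j=0}^{4} (−1)^j C(4,j)·(4−j)!.
Computing: 24 − 24 + 12 − 4 + 1 = 9.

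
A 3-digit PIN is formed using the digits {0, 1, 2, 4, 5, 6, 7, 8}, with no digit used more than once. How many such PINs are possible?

336

Choose and order 3 of the 8 symbols: the first digit has 8 options, the next 7, then 6.
8 × 7 × 6 = 336.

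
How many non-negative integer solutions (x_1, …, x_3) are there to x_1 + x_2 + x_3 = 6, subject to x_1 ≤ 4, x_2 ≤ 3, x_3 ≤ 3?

By stars and bars, unrestricted non-negative solutions to x_1+…+x_3 = 6 number C(6+2,2) = 28.
Subtract solutions that violate a single cap (substitute x_i' = x_i − (cap_i+1)): x_1 ≥ 5 gives C(3,2) = 3; x_2 ≥ 4 gives C(4,2) = 6; x_3 ≥ 4 gives C(4,2) = 6. Together 15.
No two caps can be exceeded simultaneously, so the pair terms are all 0.
By inclusion–exclusion the count is 28 − 15 + 0 = 13.

13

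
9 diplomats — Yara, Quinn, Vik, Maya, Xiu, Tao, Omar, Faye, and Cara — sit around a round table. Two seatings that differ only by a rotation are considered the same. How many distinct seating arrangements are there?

Seat Yara anywhere (absorbing the rotational symmetry), then permute the other 8: (8)! = 40320.

40320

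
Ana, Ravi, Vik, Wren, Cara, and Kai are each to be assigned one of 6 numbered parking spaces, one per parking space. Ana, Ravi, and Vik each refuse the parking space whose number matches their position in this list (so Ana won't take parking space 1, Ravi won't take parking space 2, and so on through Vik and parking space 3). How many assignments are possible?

Let Aᵢ (for i ∈ {1, 2, 3}) be the placements that put person i in their forbidden parking space. Any j of these fix j positions, leaving (6−j)! ways to fill the rest, and there are C(3,j) ways to pick which j.
By inclusion–exclusion, the number of valid placements is Σ_{j=0}^{3} (−1)^j C(3,j)·(6−j)!.
Computing: 720 − 360 + 72 − 6 = 426.

426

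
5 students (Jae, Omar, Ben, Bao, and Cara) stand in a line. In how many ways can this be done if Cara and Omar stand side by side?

48

Treat {Cara, Omar} as a single unit. There are 4 units to order, and the pair itself can be ordered 2 ways.
That gives 2 × 4! = 2 × 24 = 48.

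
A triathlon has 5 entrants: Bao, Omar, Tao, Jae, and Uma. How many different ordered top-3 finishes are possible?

This is an ordered selection of 3 from 5: P(5,3).
That gives 5 × 4 × 3 = 60.

60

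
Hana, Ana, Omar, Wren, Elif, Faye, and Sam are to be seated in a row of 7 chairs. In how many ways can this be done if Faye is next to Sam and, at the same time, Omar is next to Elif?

Treat {Faye,Sam} as one block (2 orders) and {Omar,Elif} as another (2 orders).
That leaves 5 units to arrange: 2 × 2 × 5! = 4 × 120 = 480.

480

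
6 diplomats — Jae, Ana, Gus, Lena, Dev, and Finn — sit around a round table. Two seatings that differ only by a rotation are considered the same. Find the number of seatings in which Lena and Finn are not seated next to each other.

72

All circular seatings of 6 people number (5)! = 120.
Those with Lena next to Finn: fuse the pair into one unit and seat 5 units around a circle — 2·(4)! = 48.
Subtracting, 120 − 48 = 72.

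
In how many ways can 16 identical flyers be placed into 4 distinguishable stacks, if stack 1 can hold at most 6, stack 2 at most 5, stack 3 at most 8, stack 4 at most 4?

105

Ignoring the caps, the number of non-negative solutions to x_1+…+x_4 = 16 is C(19,3) = 969.
Subtract solutions that violate a single cap (substitute x_i' = x_i − (cap_i+1)): x_1 ≥ 7 gives C(12,3) = 220; x_2 ≥ 6 gives C(13,3) = 286; x_3 ≥ 9 gives C(10,3) = 120; x_4 ≥ 5 gives C(14,3) = 364. Together 990.
Add back pairs where two caps are both exceeded: 20 + 1 + 35 + 4 + 56 + 10 = 126.
By inclusion–exclusion the count is 969 − 990 + 126 = 105.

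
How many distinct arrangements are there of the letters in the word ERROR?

The 5 letters of ERROR have repeats: R appearing 3 times.
Dividing 5! = 120 by 3! = 6 for the repeated letters gives 20.

20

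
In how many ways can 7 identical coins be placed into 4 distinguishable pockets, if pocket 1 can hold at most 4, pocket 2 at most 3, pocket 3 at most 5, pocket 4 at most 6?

Without the upper bounds there are C(10,3) = 120 ways to split 7 among 4 pockets.
Subtract solutions that violate a single cap (substitute x_i' = x_i − (cap_i+1)): x_1 ≥ 5 gives C(5,3) = 10; x_2 ≥ 4 gives C(6,3) = 20; x_3 ≥ 6 gives C(4,3) = 4; x_4 ≥ 7 gives C(3,3) = 1. Together 35.
No two caps can be exceeded simultaneously, so the pair terms are all 0.
By inclusion–exclusion the count is 120 − 35 + 0 = 85.

85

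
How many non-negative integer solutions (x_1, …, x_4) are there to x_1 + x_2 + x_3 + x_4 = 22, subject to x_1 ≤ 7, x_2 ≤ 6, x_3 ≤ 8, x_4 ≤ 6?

Ignoring the caps, the number of non-negative solutions to x_1+…+x_4 = 22 is C(25,3) = 2300.
Subtract solutions that violate a single cap (substitute x_i' = x_i − (cap_i+1)): x_1 ≥ 8 gives C(17,3) = 680; x_2 ≥ 7 gives C(18,3) = 816; x_3 ≥ 9 gives C(16,3) = 560; x_4 ≥ 7 gives C(18,3) = 816. Together 2872.
Add back pairs where two caps are both exceeded: 120 + 56 + 120 + 84 + 165 + 84 = 629.
Subtract triples: 0 + 1 + 0 + 0 = 1.
By inclusion–exclusion the count is 2300 − 2872 + 629 − 1 = 56.

56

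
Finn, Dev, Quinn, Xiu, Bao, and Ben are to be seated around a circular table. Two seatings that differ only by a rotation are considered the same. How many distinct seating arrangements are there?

120

Seat Finn anywhere (absorbing the rotational symmetry), then permute the other 5: (5)! = 120.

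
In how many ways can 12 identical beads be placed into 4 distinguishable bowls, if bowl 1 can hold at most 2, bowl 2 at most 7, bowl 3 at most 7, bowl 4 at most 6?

127

Without the upper bounds there are C(15,3) = 455 ways to split 12 among 4 bowls.
Subtract solutions that violate a single cap (substitute x_i' = x_i − (cap_i+1)): x_1 ≥ 3 gives C(12,3) = 220; x_2 ≥ 8 gives C(7,3) = 35; x_3 ≥ 8 gives C(7,3) = 35; x_4 ≥ 7 gives C(8,3) = 56. Together 346.
Add back pairs where two caps are both exceeded: 4 + 4 + 10 + 0 + 0 + 0 = 18.
By inclusion–exclusion the count is 455 − 346 + 18 = 127.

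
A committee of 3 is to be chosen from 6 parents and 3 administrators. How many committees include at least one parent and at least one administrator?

63

Unrestricted: C(9,3) = 84 ways to pick any 3 of the 9.
Selections missing a whole group: no parents → C(3,3) = 1; no administrators → C(6,3) = 20.
Both groups omitted at once is impossible, so 84 − 21 = 63.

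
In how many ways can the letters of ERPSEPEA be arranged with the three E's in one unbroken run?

Treat the 3 copies of E as a single block. The multiset to arrange is then {EEE, A, P, P, R, S}, 6 items in all.
That gives (6)!/(2!) = 360 arrangements.

360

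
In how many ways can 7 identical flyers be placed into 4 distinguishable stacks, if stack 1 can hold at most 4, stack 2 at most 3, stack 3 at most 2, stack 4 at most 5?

52

Without the upper bounds there are C(10,3) = 120 ways to split 7 among 4 stacks.
Subtract solutions that violate a single cap (substitute x_i' = x_i − (cap_i+1)): x_1 ≥ 5 gives C(5,3) = 10; x_2 ≥ 4 gives C(6,3) = 20; x_3 ≥ 3 gives C(7,3) = 35; x_4 ≥ 6 gives C(4,3) = 4. Together 69.
Add back pairs where two caps are both exceeded: 0 + 0 + 0 + 1 + 0 + 0 = 1.
By inclusion–exclusion the count is 120 − 69 + 1 = 52.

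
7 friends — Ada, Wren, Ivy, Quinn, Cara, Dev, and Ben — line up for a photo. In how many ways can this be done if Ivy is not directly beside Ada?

Of the 7! = 5040 arrangements, those with Ivy and Ada adjacent number 2 × 6! = 1440 (treat the pair as a block with 2 internal orders).
So 5040 − 1440 = 3600 arrangements keep them apart.

3600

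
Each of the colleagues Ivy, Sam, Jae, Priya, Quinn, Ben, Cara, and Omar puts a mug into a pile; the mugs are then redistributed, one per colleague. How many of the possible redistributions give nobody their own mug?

This is the derangement count D_8: permutations of 8 items with no fixed point.
By inclusion–exclusion this is Σ_{j=0}^{8} (−1)^j C(8,j)·(8−j)!.
Computing: 40320 − 40320 + 20160 − 6720 + 1680 − 336 + 56 − 8 + 1 = 14833.

14833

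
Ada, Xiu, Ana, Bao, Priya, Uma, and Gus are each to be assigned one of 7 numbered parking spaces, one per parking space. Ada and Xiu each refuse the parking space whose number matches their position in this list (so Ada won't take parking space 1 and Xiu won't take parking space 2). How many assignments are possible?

3720

Let Aᵢ (for i ∈ {1, 2}) be the placements that put person i in their forbidden parking space. Any j of these fix j positions, leaving (7−j)! ways to fill the rest, and there are C(2,j) ways to pick which j.
By inclusion–exclusion, the number of valid placements is Σ_{j=0}^{2} (−1)^j C(2,j)·(7−j)!.
Computing: 5040 − 1440 + 120 = 3720.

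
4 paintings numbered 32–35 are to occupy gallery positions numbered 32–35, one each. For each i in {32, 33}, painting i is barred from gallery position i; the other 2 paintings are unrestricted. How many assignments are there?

Let Aᵢ (for i ∈ {32, 33}) be the placements that put painting i in its forbidden gallery position. Any j of these fix j positions, leaving (4−j)! ways to fill the rest, and there are C(2,j) ways to pick which j.
By inclusion–exclusion, the number of valid placements is Σ_{j=0}^{2} (−1)^j C(2,j)·(4−j)!.
Computing: 24 − 12 + 2 = 14.

14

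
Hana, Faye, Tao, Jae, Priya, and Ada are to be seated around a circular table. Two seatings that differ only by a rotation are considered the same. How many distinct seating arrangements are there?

120

Around a circle, 6 distinct people have 6!/6 = (5)! = 120 rotationally distinct seatings.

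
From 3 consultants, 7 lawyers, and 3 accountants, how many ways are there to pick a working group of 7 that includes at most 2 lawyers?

133

Split by how many lawyers are chosen (0 through 2).
Sum: C(7,0)·C(6,7) + C(7,1)·C(6,6) + C(7,2)·C(6,5) = 0 + 7 + 126 = 133.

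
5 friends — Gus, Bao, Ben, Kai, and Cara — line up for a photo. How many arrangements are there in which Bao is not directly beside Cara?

Of the 5! = 120 arrangements, those with Bao and Cara adjacent number 2 × 4! = 48 (treat the pair as a block with 2 internal orders).
Complementary counting: 120 − 48 = 72.

72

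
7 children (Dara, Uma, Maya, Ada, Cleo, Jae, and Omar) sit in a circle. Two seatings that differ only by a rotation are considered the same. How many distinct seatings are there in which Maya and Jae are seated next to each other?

240

Glue Maya and Jae into a block (2 internal orders). Seating 6 units around a circle gives (5)! arrangements.
So 2 × (5)! = 2 × 120 = 240.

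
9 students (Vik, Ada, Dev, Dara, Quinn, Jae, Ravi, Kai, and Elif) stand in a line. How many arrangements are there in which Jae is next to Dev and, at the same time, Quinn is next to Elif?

20160

Treat {Jae,Dev} as one block (2 orders) and {Quinn,Elif} as another (2 orders).
That leaves 7 units to arrange: 2 × 2 × 7! = 4 × 5040 = 20160.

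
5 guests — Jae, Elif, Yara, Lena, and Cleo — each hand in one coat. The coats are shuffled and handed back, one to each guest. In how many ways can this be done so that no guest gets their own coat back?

44

Count assignments avoiding every fixed point. For any j of the 5 guests fixed to their own coat, the other 5−j can be arranged in (5−j)! ways.
By inclusion–exclusion this is Σ_{j=0}^{5} (−1)^j C(5,j)·(5−j)!.
Computing: 120 − 120 + 60 − 20 + 5 − 1 = 44.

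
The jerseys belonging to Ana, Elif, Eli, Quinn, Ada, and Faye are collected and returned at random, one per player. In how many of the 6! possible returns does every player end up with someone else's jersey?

265

Count assignments avoiding every fixed point. For any j of the 6 players fixed to their old jersey, the other 6−j can be arranged in (6−j)! ways.
By inclusion–exclusion this is Σ_{j=0}^{6} (−1)^j C(6,j)·(6−j)!.
Computing: 720 − 720 + 360 − 120 + 30 − 6 + 1 = 265.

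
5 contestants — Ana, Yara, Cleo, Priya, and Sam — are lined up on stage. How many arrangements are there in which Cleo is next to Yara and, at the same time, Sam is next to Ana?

24

Treat {Cleo,Yara} as one block (2 orders) and {Sam,Ana} as another (2 orders).
That leaves 3 units to arrange: 2 × 2 × 3! = 4 × 6 = 24.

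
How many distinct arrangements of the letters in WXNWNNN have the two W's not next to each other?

75

There are 7!/(4!·2!) = 105 arrangements of WXNWNNN in total.
Arrangements with the W's together: treat WW as one letter, giving (6)!/(4!) = 30.
Subtracting, 105 − 30 = 75 arrangements keep the W's apart.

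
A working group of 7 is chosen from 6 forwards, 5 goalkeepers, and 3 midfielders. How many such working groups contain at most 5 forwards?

3424

Split by how many forwards are chosen (0 through 5).
Sum: C(6,0)·C(8,7) + C(6,1)·C(8,6) + C(6,2)·C(8,5) + C(6,3)·C(8,4) + C(6,4)·C(8,3) + C(6,5)·C(8,2) = 8 + 168 + 840 + 1400 + 840 + 168 = 3424.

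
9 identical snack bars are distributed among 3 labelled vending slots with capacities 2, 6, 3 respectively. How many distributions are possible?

Without the upper bounds there are C(11,2) = 55 ways to split 9 among 3 vending slots.
Subtract solutions that violate a single cap (substitute x_i' = x_i − (cap_i+1)): x_1 ≥ 3 gives C(8,2) = 28; x_2 ≥ 7 gives C(4,2) = 6; x_3 ≥ 4 gives C(7,2) = 21. Together 55.
Add back pairs where two caps are both exceeded: 0 + 6 + 0 = 6.
By inclusion–exclusion the count is 55 − 55 + 6 = 6.

6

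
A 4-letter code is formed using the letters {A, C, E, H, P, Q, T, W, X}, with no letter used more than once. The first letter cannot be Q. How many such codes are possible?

2688

The first letter has 9−1 = 8 choices (anything except Q).
The remaining 3 letters are filled from the other 8 symbols without repetition: 8 × 7 × 6 = 336.
Total: 8 × 336 = 2688.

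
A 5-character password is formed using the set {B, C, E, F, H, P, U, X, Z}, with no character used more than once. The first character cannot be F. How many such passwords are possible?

The first character has 9−1 = 8 choices (anything except F).
The remaining 4 characters are filled from the other 8 symbols without repetition: 8 × 7 × 6 × 5 = 1680.
Total: 8 × 1680 = 13440.

13440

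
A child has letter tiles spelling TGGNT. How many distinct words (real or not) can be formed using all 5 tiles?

Letter multiplicities in TGGNT: G×2, N×1, T×2.
So there are 5! / (2!·2!) = 30 distinguishable arrangements.

30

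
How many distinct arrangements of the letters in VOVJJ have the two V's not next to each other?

There are 5!/(2!·2!) = 30 arrangements of VOVJJ in total.
Arrangements with the V's together: treat VV as one letter, giving (4)!/(2!) = 12.
Subtracting, 30 − 12 = 18 arrangements keep the V's apart.

18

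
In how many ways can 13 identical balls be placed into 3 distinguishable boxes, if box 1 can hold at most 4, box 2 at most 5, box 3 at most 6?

6

Ignoring the caps, the number of non-negative solutions to x_1+…+x_3 = 13 is C(15,2) = 105.
Subtract solutions that violate a single cap (substitute x_i' = x_i − (cap_i+1)): x_1 ≥ 5 gives C(10,2) = 45; x_2 ≥ 6 gives C(9,2) = 36; x_3 ≥ 7 gives C(8,2) = 28. Together 109.
Add back pairs where two caps are both exceeded: 6 + 3 + 1 = 10.
By inclusion–exclusion the count is 105 − 109 + 10 = 6.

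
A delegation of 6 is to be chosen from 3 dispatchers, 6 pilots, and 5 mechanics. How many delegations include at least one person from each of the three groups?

Total 6-person selections from all 14: C(14,6) = 3003.
Subtract selections that omit an entire group: no dispatchers → C(11,6) = 462; no pilots → C(8,6) = 28; no mechanics → C(9,6) = 84.
Add back selections omitting two groups (i.e. drawn from a single group): C(3,6) + C(6,6) + C(5,6) = 1.
By inclusion–exclusion: 3003 − 574 + 1 = 2430.

2430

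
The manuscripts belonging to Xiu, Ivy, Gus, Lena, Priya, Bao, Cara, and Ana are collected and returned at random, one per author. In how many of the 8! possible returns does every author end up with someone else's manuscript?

14833

This is the derangement count D_8: permutations of 8 items with no fixed point.
By inclusion–exclusion this is Σ_{j=0}^{8} (−1)^j C(8,j)·(8−j)!.
Computing: 40320 − 40320 + 20160 − 6720 + 1680 − 336 + 56 − 8 + 1 = 14833.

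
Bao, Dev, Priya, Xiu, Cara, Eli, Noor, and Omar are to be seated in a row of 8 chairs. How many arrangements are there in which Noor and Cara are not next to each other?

Of the 8! = 40320 arrangements, those with Noor and Cara adjacent number 2 × 7! = 10080 (treat the pair as a block with 2 internal orders).
Complementary counting: 40320 − 10080 = 30240.

30240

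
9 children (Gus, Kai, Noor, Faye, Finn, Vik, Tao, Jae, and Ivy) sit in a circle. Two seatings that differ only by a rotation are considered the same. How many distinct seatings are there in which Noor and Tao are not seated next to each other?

All circular seatings of 9 people number (8)! = 40320.
Seatings with Noor beside Tao: treat them as a block with 2 internal orders, giving 2 × (7)! = 10080.
Subtracting, 40320 − 10080 = 30240.

30240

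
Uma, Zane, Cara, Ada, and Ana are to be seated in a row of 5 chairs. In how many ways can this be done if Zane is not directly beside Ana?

There are 5! = 120 arrangements in all. If Zane and Ana are adjacent, merging them into one block gives 2·(4)! = 48 arrangements.
Complementary counting: 120 − 48 = 72.

72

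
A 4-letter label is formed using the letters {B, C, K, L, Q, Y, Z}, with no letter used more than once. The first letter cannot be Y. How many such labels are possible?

The first letter has 7−1 = 6 choices (anything except Y).
The remaining 3 letters are filled from the other 6 symbols without repetition: 6 × 5 × 4 = 120.
Total: 6 × 120 = 720.

720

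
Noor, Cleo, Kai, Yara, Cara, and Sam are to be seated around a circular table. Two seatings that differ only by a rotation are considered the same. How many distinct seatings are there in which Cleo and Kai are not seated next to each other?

72

All circular seatings of 6 people number (5)! = 120.
Those with Cleo next to Kai: fuse the pair into one unit and seat 5 units around a circle — 2·(4)! = 48.
Subtracting, 120 − 48 = 72.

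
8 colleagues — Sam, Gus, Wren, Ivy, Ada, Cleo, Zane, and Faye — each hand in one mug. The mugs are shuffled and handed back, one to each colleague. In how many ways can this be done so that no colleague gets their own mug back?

14833

Count assignments avoiding every fixed point. For any j of the 8 colleagues fixed to their own mug, the other 8−j can be arranged in (8−j)! ways.
By inclusion–exclusion this is Σ_{j=0}^{8} (−1)^j C(8,j)·(8−j)!.
Computing: 40320 − 40320 + 20160 − 6720 + 1680 − 336 + 56 − 8 + 1 = 14833.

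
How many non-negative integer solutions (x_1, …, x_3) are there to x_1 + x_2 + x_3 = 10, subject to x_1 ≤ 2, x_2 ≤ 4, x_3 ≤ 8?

Ignoring the caps, the number of non-negative solutions to x_1+…+x_3 = 10 is C(12,2) = 66.
Subtract solutions that violate a single cap (substitute x_i' = x_i − (cap_i+1)): x_1 ≥ 3 gives C(9,2) = 36; x_2 ≥ 5 gives C(7,2) = 21; x_3 ≥ 9 gives C(3,2) = 3. Together 60.
Add back pairs where two caps are both exceeded: 6 + 0 + 0 = 6.
By inclusion–exclusion the count is 66 − 60 + 6 = 12.

12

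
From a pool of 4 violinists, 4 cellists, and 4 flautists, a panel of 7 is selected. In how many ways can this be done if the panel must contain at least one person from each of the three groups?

With no constraint there are C(12,7) = 792 possible selections.
Selections missing a whole group: no violinists → C(8,7) = 8; no cellists → C(8,7) = 8; no flautists → C(8,7) = 8.
Add back selections omitting two groups (i.e. drawn from a single group): C(4,7) + C(4,7) + C(4,7) = 0.
By inclusion–exclusion: 792 − 24 + 0 = 768.

768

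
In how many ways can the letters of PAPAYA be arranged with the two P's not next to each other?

There are 6!/(3!·2!) = 60 arrangements of PAPAYA in total.
Arrangements with the P's together: treat PP as one letter, giving (5)!/(3!) = 20.
Subtracting, 60 − 20 = 40 arrangements keep the P's apart.

40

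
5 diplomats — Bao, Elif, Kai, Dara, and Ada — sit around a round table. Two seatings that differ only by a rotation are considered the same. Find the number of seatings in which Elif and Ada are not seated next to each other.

Without the restriction there are (4)! = 24 seatings.
Seatings with Elif beside Ada: treat them as a block with 2 internal orders, giving 2 × (3)! = 12.
Subtracting, 24 − 12 = 12.

12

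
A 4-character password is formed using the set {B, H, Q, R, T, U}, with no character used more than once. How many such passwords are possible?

360

With no repetition, fill the 4 characters in order: 6 choices, then 5, down to 3.
That product is 6 × 5 × 4 × 3 = 360.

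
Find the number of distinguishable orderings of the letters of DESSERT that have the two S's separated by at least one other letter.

900

There are 7!/(2!·2!) = 1260 arrangements of DESSERT in total.
If the two S's are adjacent, glue them into one block, leaving 6 items to arrange: (6)!/(2!) = 360 ways.
Subtracting, 1260 − 360 = 900 arrangements keep the S's apart.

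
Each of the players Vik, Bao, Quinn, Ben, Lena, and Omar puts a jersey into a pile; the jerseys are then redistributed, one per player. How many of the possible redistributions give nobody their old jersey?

Count assignments avoiding every fixed point. For any j of the 6 players fixed to their old jersey, the other 6−j can be arranged in (6−j)! ways.
By inclusion–exclusion this is Σ_{j=0}^{6} (−1)^j C(6,j)·(6−j)!.
Computing: 720 − 720 + 360 − 120 + 30 − 6 + 1 = 265.

265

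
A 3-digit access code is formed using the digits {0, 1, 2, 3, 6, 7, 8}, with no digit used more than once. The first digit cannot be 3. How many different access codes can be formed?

The first digit has 7−1 = 6 choices (anything except 3).
The remaining 2 digits are filled from the other 6 symbols without repetition: 6 × 5 = 30.
Total: 6 × 30 = 180.

180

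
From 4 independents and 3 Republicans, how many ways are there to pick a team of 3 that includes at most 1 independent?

Split by how many independents are chosen (0 through 1).
Sum: C(4,0)·C(3,3) + C(4,1)·C(3,2) = 1 + 12 = 13.

13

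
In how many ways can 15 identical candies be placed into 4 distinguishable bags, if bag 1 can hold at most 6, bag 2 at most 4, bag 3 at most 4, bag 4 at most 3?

10

By stars and bars, unrestricted non-negative solutions to x_1+…+x_4 = 15 number C(15+3,3) = 816.
Subtract solutions that violate a single cap (substitute x_i' = x_i − (cap_i+1)): x_1 ≥ 7 gives C(11,3) = 165; x_2 ≥ 5 gives C(13,3) = 286; x_3 ≥ 5 gives C(13,3) = 286; x_4 ≥ 4 gives C(14,3) = 364. Together 1101.
Add back pairs where two caps are both exceeded: 20 + 20 + 35 + 56 + 84 + 84 = 299.
Subtract triples: 0 + 0 + 0 + 4 = 4.
By inclusion–exclusion the count is 816 − 1101 + 299 − 4 = 10.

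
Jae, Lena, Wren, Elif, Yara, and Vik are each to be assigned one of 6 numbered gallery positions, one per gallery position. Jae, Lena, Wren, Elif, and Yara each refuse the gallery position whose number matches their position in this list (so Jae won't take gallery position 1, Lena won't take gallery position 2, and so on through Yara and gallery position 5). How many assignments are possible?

Let Aᵢ (for 1 ≤ i ≤ 5) be the placements that put person i in their forbidden gallery position. Any j of these fix j positions, leaving (6−j)! ways to fill the rest, and there are C(5,j) ways to pick which j.
By inclusion–exclusion, the number of valid placements is Σ_{j=0}^{5} (−1)^j C(5,j)·(6−j)!.
Computing: 720 − 600 + 240 − 60 + 10 − 1 = 309.

309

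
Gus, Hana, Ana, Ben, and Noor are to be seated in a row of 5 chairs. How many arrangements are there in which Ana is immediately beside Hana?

48

Place the 3 others and the Ana-Hana pair as 4 objects in a line; the pair has 2 internal arrangements.
That gives 2 × 4! = 2 × 24 = 48.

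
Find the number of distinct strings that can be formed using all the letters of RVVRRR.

The 6 letters of RVVRRR have repeats: R appearing 4 times and V appearing twice.
The number of distinct arrangements is 6!/(4!·2!) = 720/48 = 15.

15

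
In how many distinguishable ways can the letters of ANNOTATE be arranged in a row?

ANNOTATE has 8 letters with A appearing twice, N appearing twice, and T appearing twice.
The number of distinct arrangements is 8!/(2!·2!·2!) = 40320/8 = 5040.

5040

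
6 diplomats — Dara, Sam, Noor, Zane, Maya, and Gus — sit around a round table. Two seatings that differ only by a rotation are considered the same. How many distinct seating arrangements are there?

Fix one person's seat to break rotational symmetry; the remaining 5 people can be arranged in (5)! = 120 ways.

120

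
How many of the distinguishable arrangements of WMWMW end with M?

4

Fix M in the last position and arrange the remaining 4 letters.
Those 4 letters have W appearing 3 times, giving (4)!/(3!) = 4.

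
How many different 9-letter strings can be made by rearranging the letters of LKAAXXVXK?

15120

LKAAXXVXK has 9 letters with A appearing twice, K appearing twice, and X appearing 3 times.
So there are 9! / (3!·2!·2!) = 15120 distinguishable arrangements.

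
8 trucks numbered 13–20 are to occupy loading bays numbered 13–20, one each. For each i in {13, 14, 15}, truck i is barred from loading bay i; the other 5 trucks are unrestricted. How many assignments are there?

Let Aᵢ (for i ∈ {13, 14, 15}) be the placements that put truck i in its forbidden loading bay. Any j of these fix j positions, leaving (8−j)! ways to fill the rest, and there are C(3,j) ways to pick which j.
By inclusion–exclusion, the number of valid placements is Σ_{j=0}^{3} (−1)^j C(3,j)·(8−j)!.
Computing: 40320 − 15120 + 2160 − 120 = 27240.

27240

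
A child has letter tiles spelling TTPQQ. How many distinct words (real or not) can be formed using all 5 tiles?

TTPQQ has 5 letters with Q appearing twice and T appearing twice.
The number of distinct arrangements is 5!/(2!·2!) = 120/4 = 30.

30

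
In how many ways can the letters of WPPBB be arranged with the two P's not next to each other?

Total arrangements of WPPBB: 5!/(2!·2!) = 30.
Arrangements with the P's together: treat PP as one letter, giving (4)!/(2!) = 12.
Subtracting, 30 − 12 = 18 arrangements keep the P's apart.

18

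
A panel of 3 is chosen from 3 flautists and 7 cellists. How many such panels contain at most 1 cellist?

22

Split by how many cellists are chosen (0 through 1).
Sum: C(7,0)·C(3,3) + C(7,1)·C(3,2) = 1 + 21 = 22.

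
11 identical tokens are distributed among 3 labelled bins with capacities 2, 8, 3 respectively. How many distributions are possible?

By stars and bars, unrestricted non-negative solutions to x_1+…+x_3 = 11 number C(11+2,2) = 78.
Subtract solutions that violate a single cap (substitute x_i' = x_i − (cap_i+1)): x_1 ≥ 3 gives C(10,2) = 45; x_2 ≥ 9 gives C(4,2) = 6; x_3 ≥ 4 gives C(9,2) = 36. Together 87.
Add back pairs where two caps are both exceeded: 0 + 15 + 0 = 15.
By inclusion–exclusion the count is 78 − 87 + 15 = 6.

6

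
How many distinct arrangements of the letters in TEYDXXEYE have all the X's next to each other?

Treat the 2 copies of X as a single block. The multiset to arrange is then {XX, D, E, E, E, T, Y, Y}, 8 items in all.
That gives (8)!/(3!·2!) = 3360 arrangements.

3360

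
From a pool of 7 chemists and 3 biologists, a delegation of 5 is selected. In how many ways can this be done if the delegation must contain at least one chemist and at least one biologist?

231

With no constraint there are C(10,5) = 252 possible selections.
Subtract selections that omit an entire group: no chemists → C(3,5) = 0; no biologists → C(7,5) = 21.
Both groups omitted at once is impossible, so 252 − 21 = 231.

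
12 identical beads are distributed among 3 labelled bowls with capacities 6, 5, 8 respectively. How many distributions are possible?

By stars and bars, unrestricted non-negative solutions to x_1+…+x_3 = 12 number C(12+2,2) = 91.
Subtract solutions that violate a single cap (substitute x_i' = x_i − (cap_i+1)): x_1 ≥ 7 gives C(7,2) = 21; x_2 ≥ 6 gives C(8,2) = 28; x_3 ≥ 9 gives C(5,2) = 10. Together 59.
No two caps can be exceeded simultaneously, so the pair terms are all 0.
By inclusion–exclusion the count is 91 − 59 + 0 = 32.

32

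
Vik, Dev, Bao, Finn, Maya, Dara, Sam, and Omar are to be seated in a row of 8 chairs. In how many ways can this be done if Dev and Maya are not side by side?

Of the 8! = 40320 arrangements, those with Dev and Maya adjacent number 2 × 7! = 10080 (treat the pair as a block with 2 internal orders).
Complementary counting: 40320 − 10080 = 30240.

30240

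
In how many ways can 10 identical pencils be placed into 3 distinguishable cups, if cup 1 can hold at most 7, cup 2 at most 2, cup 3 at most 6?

Ignoring the caps, the number of non-negative solutions to x_1+…+x_3 = 10 is C(12,2) = 66.
Subtract solutions that violate a single cap (substitute x_i' = x_i − (cap_i+1)): x_1 ≥ 8 gives C(4,2) = 6; x_2 ≥ 3 gives C(9,2) = 36; x_3 ≥ 7 gives C(5,2) = 10. Together 52.
Add back pairs where two caps are both exceeded: 0 + 0 + 1 = 1.
By inclusion–exclusion the count is 66 − 52 + 1 = 15.

15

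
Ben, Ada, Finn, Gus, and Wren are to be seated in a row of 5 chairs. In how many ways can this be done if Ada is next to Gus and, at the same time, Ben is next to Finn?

24

Treat {Ada,Gus} as one block (2 orders) and {Ben,Finn} as another (2 orders).
That leaves 3 units to arrange: 2 × 2 × 3! = 4 × 6 = 24.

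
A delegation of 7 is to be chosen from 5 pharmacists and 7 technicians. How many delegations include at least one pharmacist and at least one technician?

Unrestricted: C(12,7) = 792 ways to pick any 7 of the 12.
Subtract selections that omit an entire group: no pharmacists → C(7,7) = 1; no technicians → C(5,7) = 0.
Both groups omitted at once is impossible, so 792 − 1 = 791.

791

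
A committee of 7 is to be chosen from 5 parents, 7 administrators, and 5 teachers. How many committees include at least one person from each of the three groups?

With no constraint there are C(17,7) = 19448 possible selections.
Subtract selections that omit an entire group: no parents → C(12,7) = 792; no administrators → C(10,7) = 120; no teachers → C(12,7) = 792.
Add back selections omitting two groups (i.e. drawn from a single group): C(5,7) + C(7,7) + C(5,7) = 1.
By inclusion–exclusion: 19448 − 1704 + 1 = 17745.

17745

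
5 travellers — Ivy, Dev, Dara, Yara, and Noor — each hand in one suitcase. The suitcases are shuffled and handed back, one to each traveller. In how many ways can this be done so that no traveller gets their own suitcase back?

This is the derangement count D_5: permutations of 5 items with no fixed point.
By inclusion–exclusion this is Σ_{j=0}^{5} (−1)^j C(5,j)·(5−j)!.
Computing: 120 − 120 + 60 − 20 + 5 − 1 = 44.

44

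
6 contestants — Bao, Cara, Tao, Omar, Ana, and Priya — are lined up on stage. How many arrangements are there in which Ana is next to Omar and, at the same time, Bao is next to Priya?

Treat {Ana,Omar} as one block (2 orders) and {Bao,Priya} as another (2 orders).
That leaves 4 units to arrange: 2 × 2 × 4! = 4 × 24 = 96.

96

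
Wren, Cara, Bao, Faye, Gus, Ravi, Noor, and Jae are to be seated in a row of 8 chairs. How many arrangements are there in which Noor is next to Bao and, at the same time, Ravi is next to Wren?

Treat {Noor,Bao} as one block (2 orders) and {Ravi,Wren} as another (2 orders).
That leaves 6 units to arrange: 2 × 2 × 6! = 4 × 720 = 2880.

2880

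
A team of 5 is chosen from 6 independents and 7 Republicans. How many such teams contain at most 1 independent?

231

Split by how many independents are chosen (0 through 1).
Sum: C(6,0)·C(7,5) + C(6,1)·C(7,4) = 21 + 210 = 231.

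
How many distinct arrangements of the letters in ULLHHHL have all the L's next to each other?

Treat the 3 copies of L as a single block. The multiset to arrange is then {LLL, H, H, H, U}, 5 items in all.
That gives (5)!/(3!) = 20 arrangements.

20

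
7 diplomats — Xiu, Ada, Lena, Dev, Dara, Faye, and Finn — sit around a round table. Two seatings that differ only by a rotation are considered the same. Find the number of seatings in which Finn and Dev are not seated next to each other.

All circular seatings of 7 people number (6)! = 720.
Seatings with Finn beside Dev: treat them as a block with 2 internal orders, giving 2 × (5)! = 240.
Subtracting, 720 − 240 = 480.

480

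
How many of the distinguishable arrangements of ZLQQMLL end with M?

Fix M in the last position and arrange the remaining 6 letters.
Those 6 letters have L appearing 3 times and Q appearing twice, giving (6)!/(3!·2!) = 60.

60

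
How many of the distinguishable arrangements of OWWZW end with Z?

4

Fix Z in the last position and arrange the remaining 4 letters.
Those 4 letters have W appearing 3 times, giving (4)!/(3!) = 4.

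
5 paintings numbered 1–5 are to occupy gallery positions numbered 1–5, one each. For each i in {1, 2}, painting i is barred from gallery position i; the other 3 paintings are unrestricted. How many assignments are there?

78

Let Aᵢ (for i ∈ {1, 2}) be the placements that put painting i in its forbidden gallery position. Any j of these fix j positions, leaving (5−j)! ways to fill the rest, and there are C(2,j) ways to pick which j.
By inclusion–exclusion, the number of valid placements is Σ_{j=0}^{2} (−1)^j C(2,j)·(5−j)!.
Computing: 120 − 48 + 6 = 78.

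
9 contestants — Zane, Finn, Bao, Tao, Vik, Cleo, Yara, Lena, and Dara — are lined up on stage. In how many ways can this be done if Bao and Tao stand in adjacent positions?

80640

Glue Bao and Tao into one block (2 internal orders), leaving 8 units to arrange in a row.
So the count is 2·(8)! = 80640.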